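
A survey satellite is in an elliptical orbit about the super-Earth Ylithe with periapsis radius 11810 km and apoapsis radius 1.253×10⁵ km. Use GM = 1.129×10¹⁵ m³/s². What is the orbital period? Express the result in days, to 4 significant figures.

Semi-major axis a = (r_p + r_a)/2 = (11810 + 1.2530×10⁵)/2 = 68555 km = 6.856×10⁷ m.
By Kepler's third law T = 2π√(a³/μ) = 2π × 1.689×10⁴ = 1.061×10⁵ s.
= 1.229 days.

T ≈ 1.229 days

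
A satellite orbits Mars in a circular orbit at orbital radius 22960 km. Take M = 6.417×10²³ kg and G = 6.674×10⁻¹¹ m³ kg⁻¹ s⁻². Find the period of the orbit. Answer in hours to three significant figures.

T ≈ 29.3 hours

μ = GM = 6.674×10⁻¹¹ × 6.417×10²³ = 4.283×10¹³ m³/s².
r = 22960 km = 2.296×10⁷ m.
Kepler's third law: T = 2π√(r³/μ) = 2π√((2.296×10⁷)³ / 4.283×10¹³).
r³/μ = 2.826×10⁸ s², so T = 2π × 1.681×10⁴ = 1.056×10⁵ s.
Converting: 1.056×10⁵ s ÷ 3600 = 29.34 hours.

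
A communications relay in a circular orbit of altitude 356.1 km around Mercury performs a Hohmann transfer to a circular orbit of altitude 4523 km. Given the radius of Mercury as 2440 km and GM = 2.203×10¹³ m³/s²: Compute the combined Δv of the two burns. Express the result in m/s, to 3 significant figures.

r₁ = 2440 + 356.1 = 2796.1 km = 2.7961×10⁶ m.
r₂ = 2440 + 4523 = 6963.0 km = 6.9630×10⁶ m.
Transfer ellipse a_t = (r₁ + r₂)/2 = 4.880×10⁶ m.
At r₁: circular v_c1 = √(μ/r₁) = 2807 m/s; transfer-periherm v_p = √[μ(2/r₁ − 1/a_t)] = 3353 m/s.
Δv₁ = v_p − v_c1 = 546.1 m/s.
At r₂: circular v_c2 = √(μ/r₂) = 1779 m/s; transfer-apoherm v_a = √[μ(2/r₂ − 1/a_t)] = 1346 m/s.
Δv₂ = v_c2 − v_a = 432.3 m/s.
Total Δv = Δv₁ + Δv₂ = 978.4 m/s.

Δv_total ≈ 978 m/s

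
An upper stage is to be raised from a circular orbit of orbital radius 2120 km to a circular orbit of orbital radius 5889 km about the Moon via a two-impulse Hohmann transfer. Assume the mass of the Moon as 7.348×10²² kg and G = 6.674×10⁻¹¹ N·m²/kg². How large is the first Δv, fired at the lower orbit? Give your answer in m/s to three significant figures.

μ = GM = 6.674×10⁻¹¹ × 7.348×10²² = 4.904×10¹² m³/s².
r₁ = 2120 km = 2.120×10⁶ m.
r₂ = 5889 km = 5.889×10⁶ m.
Transfer ellipse a_t = (r₁ + r₂)/2 = 4.004×10⁶ m.
At r₁: circular v_c1 = √(μ/r₁) = 1521 m/s; transfer-perilune v_p = √[μ(2/r₁ − 1/a_t)] = 1844 m/s.
Δv₁ = v_p − v_c1 = 323.5 m/s.

Δv ≈ 323 m/s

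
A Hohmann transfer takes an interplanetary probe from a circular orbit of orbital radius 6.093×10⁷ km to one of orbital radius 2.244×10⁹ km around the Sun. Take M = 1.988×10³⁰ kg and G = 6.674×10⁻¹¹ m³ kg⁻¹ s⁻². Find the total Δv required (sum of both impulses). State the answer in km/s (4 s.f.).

Δv_total ≈ 24.37 km/s

μ = GM = 6.674×10⁻¹¹ × 1.988×10³⁰ = 1.327×10²⁰ m³/s².
r₁ = 6.093×10⁷ km = 6.093×10¹⁰ m.
r₂ = 2.244×10⁹ km = 2.244×10¹² m.
Transfer ellipse a_t = (r₁ + r₂)/2 = 1.152×10¹² m.
At r₁: circular v_c1 = √(μ/r₁) = 46660 m/s; transfer-perihelion v_p = √[μ(2/r₁ − 1/a_t)] = 65120 m/s.
Δv₁ = v_p − v_c1 = 18450 m/s.
At r₂: circular v_c2 = √(μ/r₂) = 7689 m/s; transfer-aphelion v_a = √[μ(2/r₂ − 1/a_t)] = 1768 m/s.
Δv₂ = v_c2 − v_a = 5921 m/s.
Total Δv = Δv₁ + Δv₂ = 24370 m/s = 24.37 km/s.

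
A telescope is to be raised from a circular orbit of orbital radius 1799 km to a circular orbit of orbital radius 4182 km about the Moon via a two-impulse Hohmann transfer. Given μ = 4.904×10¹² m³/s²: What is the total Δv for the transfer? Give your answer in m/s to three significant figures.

Δv_total ≈ 544 m/s

r₁ = 1799 km = 1.799×10⁶ m.
r₂ = 4182 km = 4.182×10⁶ m.
Transfer ellipse a_t = (r₁ + r₂)/2 = 2.990×10⁶ m.
At r₁: circular v_c1 = √(μ/r₁) = 1651 m/s; transfer-perilune v_p = √[μ(2/r₁ − 1/a_t)] = 1952 m/s.
Δv₁ = v_p − v_c1 = 301.4 m/s.
At r₂: circular v_c2 = √(μ/r₂) = 1083 m/s; transfer-apolune v_a = √[μ(2/r₂ − 1/a_t)] = 839.9 m/s.
Δv₂ = v_c2 − v_a = 243.0 m/s.
Total Δv = Δv₁ + Δv₂ = 544.4 m/s.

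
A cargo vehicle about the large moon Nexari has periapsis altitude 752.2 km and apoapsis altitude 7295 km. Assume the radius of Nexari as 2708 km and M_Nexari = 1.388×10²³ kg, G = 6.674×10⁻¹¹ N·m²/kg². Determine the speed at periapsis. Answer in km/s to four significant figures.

μ = GM = 6.674×10⁻¹¹ × 1.388×10²³ = 9.264×10¹² m³/s².
r_p = 2708 + 752.2 = 3460.2 km = 3.4602×10⁶ m.
r_a = 2708 + 7295 = 10003 km = 1.0003×10⁷ m.
Semi-major axis a = (r_p + r_a)/2 = 6731.6 km = 6.732×10⁶ m.
Vis-viva: v² = μ(2/r − 1/a) = 9.264×10¹² × (5.780×10⁻⁷ − 1.486×10⁻⁷) = 3.978×10⁶ m²/s².
v = 1995 m/s = 1.995 km/s.

v ≈ 1.995 km/s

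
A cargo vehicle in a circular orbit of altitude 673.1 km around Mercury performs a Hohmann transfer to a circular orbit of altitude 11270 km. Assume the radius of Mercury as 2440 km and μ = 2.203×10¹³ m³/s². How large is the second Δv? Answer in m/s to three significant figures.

Δv ≈ 496 m/s

r₁ = 2440 + 673.1 = 3113.1 km = 3.1131×10⁶ m.
r₂ = 2440 + 11270 = 13710 km = 1.3710×10⁷ m.
Transfer ellipse a_t = (r₁ + r₂)/2 = 8.412×10⁶ m.
At r₁: circular v_c1 = √(μ/r₁) = 2660 m/s; transfer-periherm v_p = √[μ(2/r₁ − 1/a_t)] = 3396 m/s.
At r₂: circular v_c2 = √(μ/r₂) = 1268 m/s; transfer-apoherm v_a = √[μ(2/r₂ − 1/a_t)] = 771.2 m/s.
Δv₂ = v_c2 − v_a = 496.5 m/s.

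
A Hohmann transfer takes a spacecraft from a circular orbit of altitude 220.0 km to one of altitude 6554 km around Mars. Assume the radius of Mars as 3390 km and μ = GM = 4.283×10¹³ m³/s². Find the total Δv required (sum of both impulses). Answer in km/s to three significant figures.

Δv_total ≈ 1.29 km/s

r₁ = 3390 + 220.0 = 3610.0 km = 3.6100×10⁶ m.
r₂ = 3390 + 6554 = 9944.0 km = 9.9440×10⁶ m.
Transfer ellipse a_t = (r₁ + r₂)/2 = 6.777×10⁶ m.
At r₁: circular v_c1 = √(μ/r₁) = 3444 m/s; transfer-periapsis v_p = √[μ(2/r₁ − 1/a_t)] = 4172 m/s.
Δv₁ = v_p − v_c1 = 727.9 m/s.
At r₂: circular v_c2 = √(μ/r₂) = 2075 m/s; transfer-apoapsis v_a = √[μ(2/r₂ − 1/a_t)] = 1515 m/s.
Δv₂ = v_c2 − v_a = 560.7 m/s.
Total Δv = Δv₁ + Δv₂ = 1289 m/s = 1.289 km/s.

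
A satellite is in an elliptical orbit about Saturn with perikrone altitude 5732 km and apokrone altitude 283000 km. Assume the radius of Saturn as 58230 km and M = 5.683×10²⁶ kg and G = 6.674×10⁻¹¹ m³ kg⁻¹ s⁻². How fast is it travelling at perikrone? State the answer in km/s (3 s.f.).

v ≈ 31.6 km/s

μ = GM = 6.674×10⁻¹¹ × 5.683×10²⁶ = 3.793×10¹⁶ m³/s².
r_p = 58230 + 5732 = 63962 km = 6.3962×10⁷ m.
r_a = 58230 + 283000 = 341230 km = 3.4123×10⁸ m.
Semi-major axis a = (r_p + r_a)/2 = 2.0260×10⁵ km = 2.026×10⁸ m.
Vis-viva: v² = μ(2/r − 1/a) = 3.793×10¹⁶ × (3.127×10⁻⁸ − 4.936×10⁻⁹) = 9.988×10⁸ m²/s².
v = 31600 m/s = 31.60 km/s.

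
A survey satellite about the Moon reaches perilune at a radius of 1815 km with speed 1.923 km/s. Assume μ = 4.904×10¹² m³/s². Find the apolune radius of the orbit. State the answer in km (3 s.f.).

apolune radius ≈ 3930 km

r_p = 1.815×10⁶ m.
Specific energy ε = v²/2 − μ/r = -8.530×10⁵ J/kg, so a = −μ/(2ε) = 2.875×10⁶ m.
The apsides satisfy r_p + r_a = 2a, so the apolune radius is 2a − r_p = 3.934×10⁶ m = 3934.4 km.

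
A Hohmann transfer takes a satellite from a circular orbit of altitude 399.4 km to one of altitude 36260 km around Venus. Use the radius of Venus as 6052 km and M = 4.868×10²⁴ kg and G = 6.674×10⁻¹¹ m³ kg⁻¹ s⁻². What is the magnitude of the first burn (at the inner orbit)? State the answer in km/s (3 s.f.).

μ = GM = 6.674×10⁻¹¹ × 4.868×10²⁴ = 3.249×10¹⁴ m³/s².
r₁ = 6052 + 399.4 = 6451.4 km = 6.4514×10⁶ m.
r₂ = 6052 + 36260 = 42312 km = 4.2312×10⁷ m.
Transfer ellipse a_t = (r₁ + r₂)/2 = 2.438×10⁷ m.
At r₁: circular v_c1 = √(μ/r₁) = 7096 m/s; transfer-periapsis v_p = √[μ(2/r₁ − 1/a_t)] = 9348 m/s.
Δv₁ = v_p − v_c1 = 2252 m/s.
= 2.252 km/s.

Δv ≈ 2.25 km/s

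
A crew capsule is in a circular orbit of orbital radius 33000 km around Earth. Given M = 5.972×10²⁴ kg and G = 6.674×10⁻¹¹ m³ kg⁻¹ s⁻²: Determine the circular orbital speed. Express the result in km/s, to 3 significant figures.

v ≈ 3.48 km/s

μ = GM = 6.674×10⁻¹¹ × 5.972×10²⁴ = 3.986×10¹⁴ m³/s².
r = 33000 km = 3.300×10⁷ m.
For a circular orbit v = √(μ/r) = √(3.986×10¹⁴ / 3.300×10⁷) = √(1.208×10⁷) = 3475 m/s.
That is 3.475 km/s.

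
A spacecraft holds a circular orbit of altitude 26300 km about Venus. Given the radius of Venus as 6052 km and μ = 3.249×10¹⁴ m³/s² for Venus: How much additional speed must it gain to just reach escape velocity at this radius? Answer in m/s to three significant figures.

Δv ≈ 1310 m/s

r = 6052 + 26300 = 32352 km = 3.2352×10⁷ m.
Circular speed v_c = √(μ/r) = 3169 m/s.
Escape speed v_esc = √(2μ/r) = √2 × v_c = 4482 m/s.
Δv = v_esc − v_c = 1313 m/s.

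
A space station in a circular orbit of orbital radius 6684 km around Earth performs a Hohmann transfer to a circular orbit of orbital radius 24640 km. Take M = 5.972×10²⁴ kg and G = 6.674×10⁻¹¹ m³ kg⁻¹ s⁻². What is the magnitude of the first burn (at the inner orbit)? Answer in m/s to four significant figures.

μ = GM = 6.674×10⁻¹¹ × 5.972×10²⁴ = 3.986×10¹⁴ m³/s².
r₁ = 6684 km = 6.684×10⁶ m.
r₂ = 24640 km = 2.464×10⁷ m.
Transfer ellipse a_t = (r₁ + r₂)/2 = 1.566×10⁷ m.
At r₁: circular v_c1 = √(μ/r₁) = 7722 m/s; transfer-perigee v_p = √[μ(2/r₁ − 1/a_t)] = 9686 m/s.
Δv₁ = v_p − v_c1 = 1964 m/s.

Δv ≈ 1964 m/s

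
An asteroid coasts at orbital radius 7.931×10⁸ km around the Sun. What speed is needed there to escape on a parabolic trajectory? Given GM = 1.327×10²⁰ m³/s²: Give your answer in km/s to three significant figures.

v_esc ≈ 18.3 km/s

r = 7.931×10⁸ km = 7.931×10¹¹ m.
Escape speed v_esc = √(2μ/r) = √(2 × 1.327×10²⁰ / 7.931×10¹¹) = √(3.346×10⁸) = 18290 m/s.
= 18.29 km/s.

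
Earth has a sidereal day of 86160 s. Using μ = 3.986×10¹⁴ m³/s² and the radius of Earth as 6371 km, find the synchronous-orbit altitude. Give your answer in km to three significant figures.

A synchronous orbit has period T, so by Kepler's third law a = (μT²/4π²)^(1/3).
μT²/4π² = 3.986×10¹⁴ × (8.616×10⁴)² / 39.48 = 7.495×10²² m³.
a = 4.216×10⁷ m = 42163 km.
Altitude h = a − R = 42163 − 6371 = 35792 km.

h_sync ≈ 35800 km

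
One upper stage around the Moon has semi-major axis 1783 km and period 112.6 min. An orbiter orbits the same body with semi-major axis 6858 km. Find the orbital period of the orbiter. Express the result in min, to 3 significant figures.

Kepler's third law: T² ∝ a³, so T₂ = T₁ (a₂/a₁)^(3/2).
a₂/a₁ = 3.846, (a₂/a₁)^(3/2) = 7.543.
T₂ = 112.6 × 7.543 = 849.4 min.

T₂ ≈ 849 min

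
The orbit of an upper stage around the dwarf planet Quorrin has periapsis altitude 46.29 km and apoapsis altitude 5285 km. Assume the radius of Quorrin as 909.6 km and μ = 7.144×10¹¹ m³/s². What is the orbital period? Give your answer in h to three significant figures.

T ≈ 14.0 h

r_p = 909.6 + 46.29 = 955.89 km = 9.5589×10⁵ m.
r_a = 909.6 + 5285 = 6194.6 km = 6.1946×10⁶ m.
Semi-major axis a = (r_p + r_a)/2 = (955.89 + 6194.6)/2 = 3575.2 km = 3.575×10⁶ m.
By Kepler's third law T = 2π√(a³/μ) = 2π × 7.998×10³ = 5.025×10⁴ s.
= 13.96 h.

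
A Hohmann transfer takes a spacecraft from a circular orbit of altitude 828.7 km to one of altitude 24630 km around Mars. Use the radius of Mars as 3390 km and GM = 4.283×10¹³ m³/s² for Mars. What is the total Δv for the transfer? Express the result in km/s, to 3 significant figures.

Δv_total ≈ 1.62 km/s

r₁ = 3390 + 828.7 = 4218.7 km = 4.2187×10⁶ m.
r₂ = 3390 + 24630 = 28020 km = 2.8020×10⁷ m.
Transfer ellipse a_t = (r₁ + r₂)/2 = 1.612×10⁷ m.
At r₁: circular v_c1 = √(μ/r₁) = 3186 m/s; transfer-periapsis v_p = √[μ(2/r₁ − 1/a_t)] = 4201 m/s.
Δv₁ = v_p − v_c1 = 1015 m/s.
At r₂: circular v_c2 = √(μ/r₂) = 1236 m/s; transfer-apoapsis v_a = √[μ(2/r₂ − 1/a_t)] = 632.5 m/s.
Δv₂ = v_c2 − v_a = 603.9 m/s.
Total Δv = Δv₁ + Δv₂ = 1618 m/s = 1.618 km/s.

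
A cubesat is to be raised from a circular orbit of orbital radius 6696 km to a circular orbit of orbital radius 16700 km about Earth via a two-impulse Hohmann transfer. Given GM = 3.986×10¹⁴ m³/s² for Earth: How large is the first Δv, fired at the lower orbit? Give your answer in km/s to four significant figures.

r₁ = 6696 km = 6.696×10⁶ m.
r₂ = 16700 km = 1.670×10⁷ m.
Transfer ellipse a_t = (r₁ + r₂)/2 = 1.170×10⁷ m.
At r₁: circular v_c1 = √(μ/r₁) = 7715 m/s; transfer-perigee v_p = √[μ(2/r₁ − 1/a_t)] = 9219 m/s.
Δv₁ = v_p − v_c1 = 1503 m/s.
= 1.503 km/s.

Δv ≈ 1.503 km/s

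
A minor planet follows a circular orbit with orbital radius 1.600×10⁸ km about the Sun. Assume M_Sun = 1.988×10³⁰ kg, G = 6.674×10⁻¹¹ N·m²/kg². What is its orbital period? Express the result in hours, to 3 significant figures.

T ≈ 9700 hours

μ = GM = 6.674×10⁻¹¹ × 1.988×10³⁰ = 1.327×10²⁰ m³/s².
r = 1.600×10⁸ km = 1.600×10¹¹ m.
Kepler's third law: T = 2π√(r³/μ) = 2π√((1.600×10¹¹)³ / 1.327×10²⁰).
r³/μ = 3.087×10¹³ s², so T = 2π × 5.556×10⁶ = 3.491×10⁷ s.
Converting: 3.491×10⁷ s ÷ 3600 = 9697 hours.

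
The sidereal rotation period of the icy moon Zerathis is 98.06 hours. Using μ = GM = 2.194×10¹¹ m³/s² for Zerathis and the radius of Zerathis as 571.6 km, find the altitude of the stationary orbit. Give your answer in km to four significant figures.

T = 98.06 hours = 3.530×10⁵ s.
A synchronous orbit has period T, so by Kepler's third law a = (μT²/4π²)^(1/3).
μT²/4π² = 2.194×10¹¹ × (3.530×10⁵)² / 39.48 = 6.926×10²⁰ m³.
a = 8.848×10⁶ m = 8847.5 km.
Altitude h = a − R = 8847.5 − 571.6 = 8275.9 km.

h_sync ≈ 8276 km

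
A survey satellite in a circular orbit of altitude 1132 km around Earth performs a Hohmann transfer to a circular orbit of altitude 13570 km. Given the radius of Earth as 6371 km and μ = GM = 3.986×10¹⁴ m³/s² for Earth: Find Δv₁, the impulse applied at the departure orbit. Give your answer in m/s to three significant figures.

Δv ≈ 1500 m/s

r₁ = 6371 + 1132 = 7503.0 km = 7.5030×10⁶ m.
r₂ = 6371 + 13570 = 19941 km = 1.9941×10⁷ m.
Transfer ellipse a_t = (r₁ + r₂)/2 = 1.372×10⁷ m.
At r₁: circular v_c1 = √(μ/r₁) = 7289 m/s; transfer-perigee v_p = √[μ(2/r₁ − 1/a_t)] = 8787 m/s.
Δv₁ = v_p − v_c1 = 1498 m/s.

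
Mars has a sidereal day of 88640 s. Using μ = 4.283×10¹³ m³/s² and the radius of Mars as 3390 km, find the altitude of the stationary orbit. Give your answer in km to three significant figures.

h_sync ≈ 17000 km

A synchronous orbit has period T, so by Kepler's third law a = (μT²/4π²)^(1/3).
μT²/4π² = 4.283×10¹³ × (8.864×10⁴)² / 39.48 = 8.524×10²¹ m³.
a = 2.043×10⁷ m = 20428 km.
Altitude h = a − R = 20428 − 3390 = 17038 km.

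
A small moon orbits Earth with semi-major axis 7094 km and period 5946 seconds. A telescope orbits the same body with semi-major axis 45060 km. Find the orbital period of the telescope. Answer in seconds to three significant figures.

T₂ ≈ 95200 seconds

Kepler's third law: T² ∝ a³, so T₂ = T₁ (a₂/a₁)^(3/2).
a₂/a₁ = 6.352, (a₂/a₁)^(3/2) = 16.01.
T₂ = 5946 × 16.01 = 95190 seconds.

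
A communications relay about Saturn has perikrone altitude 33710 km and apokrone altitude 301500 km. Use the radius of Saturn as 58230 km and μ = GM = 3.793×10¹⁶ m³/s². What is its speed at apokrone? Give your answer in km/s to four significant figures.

v ≈ 6.552 km/s

r_p = 58230 + 33710 = 91940 km = 9.1940×10⁷ m.
r_a = 58230 + 301500 = 359730 km = 3.5973×10⁸ m.
Semi-major axis a = (r_p + r_a)/2 = 2.2584×10⁵ km = 2.258×10⁸ m.
Vis-viva: v² = μ(2/r − 1/a) = 3.793×10¹⁶ × (5.560×10⁻⁹ − 4.428×10⁻⁹) = 4.293×10⁷ m²/s².
v = 6552 m/s = 6.552 km/s.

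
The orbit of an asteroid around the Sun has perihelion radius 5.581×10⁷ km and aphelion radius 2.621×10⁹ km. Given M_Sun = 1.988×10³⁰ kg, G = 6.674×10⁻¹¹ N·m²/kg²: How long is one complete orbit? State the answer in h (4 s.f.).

μ = GM = 6.674×10⁻¹¹ × 1.988×10³⁰ = 1.327×10²⁰ m³/s².
Semi-major axis a = (r_p + r_a)/2 = (5.5810×10⁷ + 2.6210×10⁹)/2 = 1.3384×10⁹ km = 1.338×10¹² m.
By Kepler's third law T = 2π√(a³/μ) = 2π × 1.344×10⁸ = 8.446×10⁸ s.
= 2.346×10⁵ h.

T ≈ 234600 h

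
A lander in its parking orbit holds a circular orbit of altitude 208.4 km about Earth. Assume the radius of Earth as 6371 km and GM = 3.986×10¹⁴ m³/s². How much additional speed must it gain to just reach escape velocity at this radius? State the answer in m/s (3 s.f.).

Δv ≈ 3220 m/s

r = 6371 + 208.4 = 6579.4 km = 6.5794×10⁶ m.
Circular speed v_c = √(μ/r) = 7784 m/s.
Escape speed v_esc = √(2μ/r) = √2 × v_c = 11010 m/s.
Δv = v_esc − v_c = 3224 m/s.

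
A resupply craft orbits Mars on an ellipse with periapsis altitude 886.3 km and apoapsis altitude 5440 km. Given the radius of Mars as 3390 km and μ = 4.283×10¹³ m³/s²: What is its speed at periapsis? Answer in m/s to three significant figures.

r_p = 3390 + 886.3 = 4276.3 km = 4.2763×10⁶ m.
r_a = 3390 + 5440 = 8830.0 km = 8.8300×10⁶ m.
Semi-major axis a = (r_p + r_a)/2 = 6553.1 km = 6.553×10⁶ m.
Vis-viva: v² = μ(2/r − 1/a) = 4.283×10¹³ × (4.677×10⁻⁷ − 1.526×10⁻⁷) = 1.350×10⁷ m²/s².
v = 3674 m/s.

v ≈ 3670 m/s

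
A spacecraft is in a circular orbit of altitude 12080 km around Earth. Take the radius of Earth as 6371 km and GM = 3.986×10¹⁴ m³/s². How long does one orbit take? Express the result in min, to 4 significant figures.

r = 6371 + 12080 = 18451 km = 1.8451×10⁷ m.
Kepler's third law: T = 2π√(r³/μ) = 2π√((1.845×10⁷)³ / 3.986×10¹⁴).
r³/μ = 1.576×10⁷ s², so T = 2π × 3.970×10³ = 2.494×10⁴ s.
Converting: 2.494×10⁴ s ÷ 60.00 = 415.7 min.

T ≈ 415.7 min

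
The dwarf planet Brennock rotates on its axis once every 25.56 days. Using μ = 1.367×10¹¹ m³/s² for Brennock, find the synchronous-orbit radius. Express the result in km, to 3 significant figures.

T = 25.56 days = 2.208×10⁶ s.
A synchronous orbit has period T, so by Kepler's third law a = (μT²/4π²)^(1/3).
μT²/4π² = 1.367×10¹¹ × (2.208×10⁶)² / 39.48 = 1.689×10²² m³.
a = 2.566×10⁷ m = 25656 km.

r_sync ≈ 25700 km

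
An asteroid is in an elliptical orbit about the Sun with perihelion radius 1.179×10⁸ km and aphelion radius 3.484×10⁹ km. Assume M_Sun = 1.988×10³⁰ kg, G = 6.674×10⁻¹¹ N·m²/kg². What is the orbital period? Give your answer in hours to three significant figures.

μ = GM = 6.674×10⁻¹¹ × 1.988×10³⁰ = 1.327×10²⁰ m³/s².
Semi-major axis a = (r_p + r_a)/2 = (1.1790×10⁸ + 3.4840×10⁹)/2 = 1.8010×10⁹ km = 1.801×10¹² m.
By Kepler's third law T = 2π√(a³/μ) = 2π × 2.098×10⁸ = 1.318×10⁹ s.
= 3.662×10⁵ hours.

T ≈ 366000 hours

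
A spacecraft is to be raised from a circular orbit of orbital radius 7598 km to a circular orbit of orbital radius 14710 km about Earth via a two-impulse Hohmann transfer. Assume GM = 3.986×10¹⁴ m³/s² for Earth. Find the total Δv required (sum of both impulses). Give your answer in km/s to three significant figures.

r₁ = 7598 km = 7.598×10⁶ m.
r₂ = 14710 km = 1.471×10⁷ m.
Transfer ellipse a_t = (r₁ + r₂)/2 = 1.115×10⁷ m.
At r₁: circular v_c1 = √(μ/r₁) = 7243 m/s; transfer-perigee v_p = √[μ(2/r₁ − 1/a_t)] = 8318 m/s.
Δv₁ = v_p − v_c1 = 1075 m/s.
At r₂: circular v_c2 = √(μ/r₂) = 5205 m/s; transfer-apogee v_a = √[μ(2/r₂ − 1/a_t)] = 4296 m/s.
Δv₂ = v_c2 − v_a = 909.2 m/s.
Total Δv = Δv₁ + Δv₂ = 1984 m/s = 1.984 km/s.

Δv_total ≈ 1.98 km/s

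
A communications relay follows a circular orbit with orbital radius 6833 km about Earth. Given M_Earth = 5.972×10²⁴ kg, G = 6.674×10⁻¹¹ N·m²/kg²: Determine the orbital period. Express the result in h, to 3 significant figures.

T ≈ 1.56 h

μ = GM = 6.674×10⁻¹¹ × 5.972×10²⁴ = 3.986×10¹⁴ m³/s².
r = 6833 km = 6.833×10⁶ m.
Kepler's third law: T = 2π√(r³/μ) = 2π√((6.833×10⁶)³ / 3.986×10¹⁴).
r³/μ = 8.004×10⁵ s², so T = 2π × 8.947×10² = 5.621×10³ s.
Converting: 5.621×10³ s ÷ 3600 = 1.561 h.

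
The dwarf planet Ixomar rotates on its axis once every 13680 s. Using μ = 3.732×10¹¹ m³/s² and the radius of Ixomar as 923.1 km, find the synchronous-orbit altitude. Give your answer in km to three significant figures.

h_sync ≈ 286 km

A synchronous orbit has period T, so by Kepler's third law a = (μT²/4π²)^(1/3).
μT²/4π² = 3.732×10¹¹ × (1.368×10⁴)² / 39.48 = 1.769×10¹⁸ m³.
a = 1.209×10⁶ m = 1209.4 km.
Altitude h = a − R = 1209.4 − 923.1 = 286.34 km.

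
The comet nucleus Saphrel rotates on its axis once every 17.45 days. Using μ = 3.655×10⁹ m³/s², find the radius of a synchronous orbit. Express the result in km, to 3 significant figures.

r_sync ≈ 5950 km

T = 17.45 days = 1.508×10⁶ s.
A synchronous orbit has period T, so by Kepler's third law a = (μT²/4π²)^(1/3).
μT²/4π² = 3.655×10⁹ × (1.508×10⁶)² / 39.48 = 2.104×10²⁰ m³.
a = 5.948×10⁶ m = 5948.2 km.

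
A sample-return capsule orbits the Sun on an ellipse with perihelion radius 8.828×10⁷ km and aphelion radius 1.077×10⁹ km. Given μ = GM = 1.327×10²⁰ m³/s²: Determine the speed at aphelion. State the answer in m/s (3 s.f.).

Semi-major axis a = (r_p + r_a)/2 = 5.8264×10⁸ km = 5.826×10¹¹ m.
Vis-viva: v² = μ(2/r − 1/a) = 1.327×10²⁰ × (1.857×10⁻¹² − 1.716×10⁻¹²) = 1.867×10⁷ m²/s².
v = 4321 m/s.

v ≈ 4320 m/s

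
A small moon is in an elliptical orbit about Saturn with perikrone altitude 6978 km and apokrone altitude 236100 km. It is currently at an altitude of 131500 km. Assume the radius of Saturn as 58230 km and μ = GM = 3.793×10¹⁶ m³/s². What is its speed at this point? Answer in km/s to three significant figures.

r_p = 58230 + 6978 = 65208 km = 6.5208×10⁷ m.
r_a = 58230 + 236100 = 294330 km = 2.9433×10⁸ m.
r = 58230 + 131500 = 1.8973×10⁵ km = 1.897×10⁸ m.
Semi-major axis a = (r_p + r_a)/2 = 1.7977×10⁵ km = 1.798×10⁸ m.
Vis-viva: v² = μ(2/r − 1/a) = 3.793×10¹⁶ × (1.054×10⁻⁸ − 5.563×10⁻⁹) = 1.888×10⁸ m²/s².
v = 13740 m/s = 13.74 km/s.

v ≈ 13.7 km/s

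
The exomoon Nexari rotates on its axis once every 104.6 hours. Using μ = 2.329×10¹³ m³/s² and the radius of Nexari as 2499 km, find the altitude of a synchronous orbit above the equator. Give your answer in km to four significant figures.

T = 104.6 hours = 3.766×10⁵ s.
A synchronous orbit has period T, so by Kepler's third law a = (μT²/4π²)^(1/3).
μT²/4π² = 2.329×10¹³ × (3.766×10⁵)² / 39.48 = 8.365×10²² m³.
a = 4.373×10⁷ m = 43735 km.
Altitude h = a − R = 43735 − 2499 = 41236 km.

h_sync ≈ 41240 km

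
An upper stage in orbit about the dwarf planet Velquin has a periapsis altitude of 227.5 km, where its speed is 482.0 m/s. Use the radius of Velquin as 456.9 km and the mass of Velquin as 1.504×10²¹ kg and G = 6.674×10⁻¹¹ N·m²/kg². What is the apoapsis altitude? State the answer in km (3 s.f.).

apoapsis altitude ≈ 2150 km

μ = GM = 6.674×10⁻¹¹ × 1.504×10²¹ = 1.004×10¹¹ m³/s².
r_p = 456.9 + 227.5 = 684.40 km = 6.844×10⁵ m.
Specific energy ε = v²/2 − μ/r = -3.050×10⁴ J/kg, so a = −μ/(2ε) = 1.645×10⁶ m.
The apsides satisfy r_p + r_a = 2a, so the apoapsis radius is 2a − r_p = 2.606×10⁶ m = 2606.4 km.
Apoapsis altitude = 2606.4 − 456.9 = 2149.5 km.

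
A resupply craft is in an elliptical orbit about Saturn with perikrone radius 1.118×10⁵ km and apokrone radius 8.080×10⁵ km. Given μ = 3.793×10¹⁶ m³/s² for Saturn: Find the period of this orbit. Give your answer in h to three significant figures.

T ≈ 88.4 h

Semi-major axis a = (r_p + r_a)/2 = (1.1180×10⁵ + 8.0800×10⁵)/2 = 4.5990×10⁵ km = 4.599×10⁸ m.
By Kepler's third law T = 2π√(a³/μ) = 2π × 5.064×10⁴ = 3.182×10⁵ s.
= 88.39 h.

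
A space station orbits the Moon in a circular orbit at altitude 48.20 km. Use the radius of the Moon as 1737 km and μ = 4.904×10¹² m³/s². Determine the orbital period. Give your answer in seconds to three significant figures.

T ≈ 6770 seconds

r = 1737 + 48.20 = 1785.2 km = 1.7852×10⁶ m.
Kepler's third law: T = 2π√(r³/μ) = 2π√((1.785×10⁶)³ / 4.904×10¹²).
r³/μ = 1.160×10⁶ s², so T = 2π × 1.077×10³ = 6.768×10³ s.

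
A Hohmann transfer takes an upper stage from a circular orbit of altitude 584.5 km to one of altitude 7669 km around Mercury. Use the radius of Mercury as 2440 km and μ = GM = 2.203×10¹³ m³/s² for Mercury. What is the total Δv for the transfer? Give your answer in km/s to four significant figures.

r₁ = 2440 + 584.5 = 3024.5 km = 3.0245×10⁶ m.
r₂ = 2440 + 7669 = 10109 km = 1.0109×10⁷ m.
Transfer ellipse a_t = (r₁ + r₂)/2 = 6.567×10⁶ m.
At r₁: circular v_c1 = √(μ/r₁) = 2699 m/s; transfer-periherm v_p = √[μ(2/r₁ − 1/a_t)] = 3349 m/s.
Δv₁ = v_p − v_c1 = 649.7 m/s.
At r₂: circular v_c2 = √(μ/r₂) = 1476 m/s; transfer-apoherm v_a = √[μ(2/r₂ − 1/a_t)] = 1002 m/s.
Δv₂ = v_c2 − v_a = 474.4 m/s.
Total Δv = Δv₁ + Δv₂ = 1124 m/s = 1.124 km/s.

Δv_total ≈ 1.124 km/s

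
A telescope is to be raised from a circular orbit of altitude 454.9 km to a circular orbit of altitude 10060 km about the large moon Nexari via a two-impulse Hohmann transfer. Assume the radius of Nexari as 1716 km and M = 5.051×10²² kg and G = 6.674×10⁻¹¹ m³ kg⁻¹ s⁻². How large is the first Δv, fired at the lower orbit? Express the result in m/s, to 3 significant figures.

Δv ≈ 373 m/s

μ = GM = 6.674×10⁻¹¹ × 5.051×10²² = 3.371×10¹² m³/s².
r₁ = 1716 + 454.9 = 2170.9 km = 2.1709×10⁶ m.
r₂ = 1716 + 10060 = 11776 km = 1.1776×10⁷ m.
Transfer ellipse a_t = (r₁ + r₂)/2 = 6.973×10⁶ m.
At r₁: circular v_c1 = √(μ/r₁) = 1246 m/s; transfer-periapsis v_p = √[μ(2/r₁ − 1/a_t)] = 1619 m/s.
Δv₁ = v_p − v_c1 = 373.2 m/s.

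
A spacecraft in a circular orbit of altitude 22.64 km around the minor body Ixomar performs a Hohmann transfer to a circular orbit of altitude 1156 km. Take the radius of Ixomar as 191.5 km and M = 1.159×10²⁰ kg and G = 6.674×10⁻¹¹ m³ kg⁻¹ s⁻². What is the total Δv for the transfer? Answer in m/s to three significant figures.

Δv_total ≈ 95.7 m/s

μ = GM = 6.674×10⁻¹¹ × 1.159×10²⁰ = 7.735×10⁹ m³/s².
r₁ = 191.5 + 22.64 = 214.14 km = 2.1414×10⁵ m.
r₂ = 191.5 + 1156 = 1347.5 km = 1.3475×10⁶ m.
Transfer ellipse a_t = (r₁ + r₂)/2 = 7.808×10⁵ m.
At r₁: circular v_c1 = √(μ/r₁) = 190.1 m/s; transfer-periapsis v_p = √[μ(2/r₁ − 1/a_t)] = 249.7 m/s.
Δv₁ = v_p − v_c1 = 59.62 m/s.
At r₂: circular v_c2 = √(μ/r₂) = 75.77 m/s; transfer-apoapsis v_a = √[μ(2/r₂ − 1/a_t)] = 39.68 m/s.
Δv₂ = v_c2 − v_a = 36.09 m/s.
Total Δv = Δv₁ + Δv₂ = 95.70 m/s.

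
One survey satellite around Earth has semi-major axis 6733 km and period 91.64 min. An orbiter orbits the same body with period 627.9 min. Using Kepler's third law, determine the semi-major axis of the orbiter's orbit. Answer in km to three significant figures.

a₂ ≈ 24300 km

Kepler's third law: a³ ∝ T², so a₂ = a₁ (T₂/T₁)^(2/3).
T₂/T₁ = 6.852, (T₂/T₁)^(2/3) = 3.607.
a₂ = 6733 × 3.607 = 24290 km.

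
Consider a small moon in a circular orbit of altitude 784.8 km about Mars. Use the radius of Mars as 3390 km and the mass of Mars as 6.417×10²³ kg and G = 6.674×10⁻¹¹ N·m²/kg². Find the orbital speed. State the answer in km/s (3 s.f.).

v ≈ 3.20 km/s

μ = GM = 6.674×10⁻¹¹ × 6.417×10²³ = 4.283×10¹³ m³/s².
r = 3390 + 784.8 = 4174.8 km = 4.1748×10⁶ m.
For a circular orbit v = √(μ/r) = √(4.283×10¹³ / 4.175×10⁶) = √(1.026×10⁷) = 3203 m/s.
That is 3.203 km/s.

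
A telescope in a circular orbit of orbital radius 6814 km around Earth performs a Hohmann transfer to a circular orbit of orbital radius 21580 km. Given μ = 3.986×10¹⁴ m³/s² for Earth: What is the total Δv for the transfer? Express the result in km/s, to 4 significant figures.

r₁ = 6814 km = 6.814×10⁶ m.
r₂ = 21580 km = 2.158×10⁷ m.
Transfer ellipse a_t = (r₁ + r₂)/2 = 1.420×10⁷ m.
At r₁: circular v_c1 = √(μ/r₁) = 7648 m/s; transfer-perigee v_p = √[μ(2/r₁ − 1/a_t)] = 9430 m/s.
Δv₁ = v_p − v_c1 = 1781 m/s.
At r₂: circular v_c2 = √(μ/r₂) = 4298 m/s; transfer-apogee v_a = √[μ(2/r₂ − 1/a_t)] = 2977 m/s.
Δv₂ = v_c2 − v_a = 1320 m/s.
Total Δv = Δv₁ + Δv₂ = 3102 m/s = 3.102 km/s.

Δv_total ≈ 3.102 km/s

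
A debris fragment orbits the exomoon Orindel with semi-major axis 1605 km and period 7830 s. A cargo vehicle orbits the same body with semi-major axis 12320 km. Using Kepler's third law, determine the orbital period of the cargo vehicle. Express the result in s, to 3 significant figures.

T₂ ≈ 1.67×10⁵ s

Kepler's third law: T² ∝ a³, so T₂ = T₁ (a₂/a₁)^(3/2).
a₂/a₁ = 7.676, (a₂/a₁)^(3/2) = 21.27.
T₂ = 7830 × 21.27 = 1.665×10⁵ s.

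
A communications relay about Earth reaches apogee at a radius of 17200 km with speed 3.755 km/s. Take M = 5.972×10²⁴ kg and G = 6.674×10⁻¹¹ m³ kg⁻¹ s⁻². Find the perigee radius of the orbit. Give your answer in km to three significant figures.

perigee radius ≈ 7520 km

μ = GM = 6.674×10⁻¹¹ × 5.972×10²⁴ = 3.986×10¹⁴ m³/s².
r_a = 1.720×10⁷ m.
Specific energy ε = v²/2 − μ/r = -1.612×10⁷ J/kg, so a = −μ/(2ε) = 1.236×10⁷ m.
The apsides satisfy r_p + r_a = 2a, so the perigee radius is 2a − r_a = 7.521×10⁶ m = 7521.1 km.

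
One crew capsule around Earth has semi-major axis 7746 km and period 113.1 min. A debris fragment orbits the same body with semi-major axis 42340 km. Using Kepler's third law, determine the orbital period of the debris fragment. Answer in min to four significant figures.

T₂ ≈ 1445 min

Kepler's third law: T² ∝ a³, so T₂ = T₁ (a₂/a₁)^(3/2).
a₂/a₁ = 5.466, (a₂/a₁)^(3/2) = 12.78.
T₂ = 113.1 × 12.78 = 1445 min.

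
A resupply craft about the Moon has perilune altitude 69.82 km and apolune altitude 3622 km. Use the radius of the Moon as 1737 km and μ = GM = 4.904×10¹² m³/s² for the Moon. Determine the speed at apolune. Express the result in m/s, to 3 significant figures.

r_p = 1737 + 69.82 = 1806.8 km = 1.8068×10⁶ m.
r_a = 1737 + 3622 = 5359.0 km = 5.3590×10⁶ m.
Semi-major axis a = (r_p + r_a)/2 = 3582.9 km = 3.583×10⁶ m.
Vis-viva: v² = μ(2/r − 1/a) = 4.904×10¹² × (3.732×10⁻⁷ − 2.791×10⁻⁷) = 4.615×10⁵ m²/s².
v = 679.3 m/s.

v ≈ 679 m/s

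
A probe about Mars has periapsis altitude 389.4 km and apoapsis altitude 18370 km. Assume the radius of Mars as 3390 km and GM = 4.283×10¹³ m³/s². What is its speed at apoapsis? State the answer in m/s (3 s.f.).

v ≈ 763 m/s

r_p = 3390 + 389.4 = 3779.4 km = 3.7794×10⁶ m.
r_a = 3390 + 18370 = 21760 km = 2.1760×10⁷ m.
Semi-major axis a = (r_p + r_a)/2 = 12770 km = 1.277×10⁷ m.
Vis-viva: v² = μ(2/r − 1/a) = 4.283×10¹³ × (9.191×10⁻⁸ − 7.831×10⁻⁸) = 5.825×10⁵ m²/s².
v = 763.2 m/s.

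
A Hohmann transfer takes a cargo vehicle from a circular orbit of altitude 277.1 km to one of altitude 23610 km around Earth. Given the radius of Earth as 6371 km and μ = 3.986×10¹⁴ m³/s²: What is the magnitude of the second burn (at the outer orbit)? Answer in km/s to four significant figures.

Δv ≈ 1.449 km/s

r₁ = 6371 + 277.1 = 6648.1 km = 6.6481×10⁶ m.
r₂ = 6371 + 23610 = 29981 km = 2.9981×10⁷ m.
Transfer ellipse a_t = (r₁ + r₂)/2 = 1.831×10⁷ m.
At r₁: circular v_c1 = √(μ/r₁) = 7743 m/s; transfer-perigee v_p = √[μ(2/r₁ − 1/a_t)] = 9907 m/s.
At r₂: circular v_c2 = √(μ/r₂) = 3646 m/s; transfer-apogee v_a = √[μ(2/r₂ − 1/a_t)] = 2197 m/s.
Δv₂ = v_c2 − v_a = 1449 m/s.
= 1.449 km/s.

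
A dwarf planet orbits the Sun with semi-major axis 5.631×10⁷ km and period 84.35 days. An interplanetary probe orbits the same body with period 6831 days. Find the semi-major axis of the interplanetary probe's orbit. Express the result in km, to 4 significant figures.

a₂ ≈ 1.054×10⁹ km

Kepler's third law: a³ ∝ T², so a₂ = a₁ (T₂/T₁)^(2/3).
T₂/T₁ = 80.98, (T₂/T₁)^(2/3) = 18.72.
a₂ = 5.631×10⁷ × 18.72 = 1.054×10⁹ km.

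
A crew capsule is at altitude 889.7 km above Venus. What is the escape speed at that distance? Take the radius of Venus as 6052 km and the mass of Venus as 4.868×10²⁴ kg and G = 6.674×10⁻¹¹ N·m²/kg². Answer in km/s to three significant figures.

μ = GM = 6.674×10⁻¹¹ × 4.868×10²⁴ = 3.249×10¹⁴ m³/s².
r = 6052 + 889.7 = 6941.7 km = 6.9417×10⁶ m.
Escape speed v_esc = √(2μ/r) = √(2 × 3.249×10¹⁴ / 6.942×10⁶) = √(9.361×10⁷) = 9675 m/s.
= 9.675 km/s.

v_esc ≈ 9.67 km/s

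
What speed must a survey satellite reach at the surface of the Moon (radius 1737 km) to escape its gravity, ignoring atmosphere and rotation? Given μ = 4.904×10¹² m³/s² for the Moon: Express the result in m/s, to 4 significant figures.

v_esc ≈ 2376 m/s

r = R = 1.737×10⁶ m.
Escape speed v_esc = √(2μ/r) = √(2 × 4.904×10¹² / 1.737×10⁶) = √(5.647×10⁶) = 2376 m/s.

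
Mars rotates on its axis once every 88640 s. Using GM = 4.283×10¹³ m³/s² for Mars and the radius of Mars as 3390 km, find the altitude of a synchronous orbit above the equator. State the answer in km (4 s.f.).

A synchronous orbit has period T, so by Kepler's third law a = (μT²/4π²)^(1/3).
μT²/4π² = 4.283×10¹³ × (8.864×10⁴)² / 39.48 = 8.524×10²¹ m³.
a = 2.043×10⁷ m = 20428 km.
Altitude h = a − R = 20428 − 3390 = 17038 km.

h_sync ≈ 17040 km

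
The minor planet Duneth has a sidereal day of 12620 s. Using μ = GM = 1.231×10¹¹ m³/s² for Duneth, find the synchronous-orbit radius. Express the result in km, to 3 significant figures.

r_sync ≈ 792 km

A synchronous orbit has period T, so by Kepler's third law a = (μT²/4π²)^(1/3).
μT²/4π² = 1.231×10¹¹ × (1.262×10⁴)² / 39.48 = 4.966×10¹⁷ m³.
a = 7.919×10⁵ m = 791.90 km.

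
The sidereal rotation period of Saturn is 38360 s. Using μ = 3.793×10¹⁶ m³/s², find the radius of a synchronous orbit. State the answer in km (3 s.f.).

A synchronous orbit has period T, so by Kepler's third law a = (μT²/4π²)^(1/3).
μT²/4π² = 3.793×10¹⁶ × (3.836×10⁴)² / 39.48 = 1.414×10²⁴ m³.
a = 1.122×10⁸ m = 1.1223×10⁵ km.

r_sync ≈ 1.12×10⁵ km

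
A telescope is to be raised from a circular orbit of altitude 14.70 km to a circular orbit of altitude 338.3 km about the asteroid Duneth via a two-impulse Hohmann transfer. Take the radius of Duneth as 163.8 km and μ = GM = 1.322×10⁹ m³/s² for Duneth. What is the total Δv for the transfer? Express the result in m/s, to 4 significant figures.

Δv_total ≈ 32.63 m/s

r₁ = 163.8 + 14.70 = 178.50 km = 1.7850×10⁵ m.
r₂ = 163.8 + 338.3 = 502.10 km = 5.0210×10⁵ m.
Transfer ellipse a_t = (r₁ + r₂)/2 = 3.403×10⁵ m.
At r₁: circular v_c1 = √(μ/r₁) = 86.06 m/s; transfer-periapsis v_p = √[μ(2/r₁ − 1/a_t)] = 104.5 m/s.
Δv₁ = v_p − v_c1 = 18.48 m/s.
At r₂: circular v_c2 = √(μ/r₂) = 51.31 m/s; transfer-apoapsis v_a = √[μ(2/r₂ − 1/a_t)] = 37.16 m/s.
Δv₂ = v_c2 − v_a = 14.15 m/s.
Total Δv = Δv₁ + Δv₂ = 32.63 m/s.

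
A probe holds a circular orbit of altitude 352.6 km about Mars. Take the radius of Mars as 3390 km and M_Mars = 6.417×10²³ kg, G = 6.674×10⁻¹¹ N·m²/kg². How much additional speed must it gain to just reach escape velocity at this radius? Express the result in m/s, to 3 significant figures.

Δv ≈ 1400 m/s

μ = GM = 6.674×10⁻¹¹ × 6.417×10²³ = 4.283×10¹³ m³/s².
r = 3390 + 352.6 = 3742.6 km = 3.7426×10⁶ m.
Circular speed v_c = √(μ/r) = 3383 m/s.
Escape speed v_esc = √(2μ/r) = √2 × v_c = 4784 m/s.
Δv = v_esc − v_c = 1401 m/s.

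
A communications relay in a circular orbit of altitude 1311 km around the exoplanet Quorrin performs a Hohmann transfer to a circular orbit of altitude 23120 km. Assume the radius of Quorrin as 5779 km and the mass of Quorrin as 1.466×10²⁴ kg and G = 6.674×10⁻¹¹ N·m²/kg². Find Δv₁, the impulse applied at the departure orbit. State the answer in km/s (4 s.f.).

Δv ≈ 0.9929 km/s

μ = GM = 6.674×10⁻¹¹ × 1.466×10²⁴ = 9.784×10¹³ m³/s².
r₁ = 5779 + 1311 = 7090.0 km = 7.0900×10⁶ m.
r₂ = 5779 + 23120 = 28899 km = 2.8899×10⁷ m.
Transfer ellipse a_t = (r₁ + r₂)/2 = 1.799×10⁷ m.
At r₁: circular v_c1 = √(μ/r₁) = 3715 m/s; transfer-periapsis v_p = √[μ(2/r₁ − 1/a_t)] = 4708 m/s.
Δv₁ = v_p − v_c1 = 992.9 m/s.
= 0.9929 km/s.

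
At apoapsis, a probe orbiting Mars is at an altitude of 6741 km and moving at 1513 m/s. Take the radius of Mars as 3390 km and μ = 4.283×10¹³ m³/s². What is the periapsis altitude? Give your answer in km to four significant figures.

r_a = 3390 + 6741 = 10131 km = 1.013×10⁷ m.
Specific energy ε = v²/2 − μ/r = -3.083×10⁶ J/kg, so a = −μ/(2ε) = 6.946×10⁶ m.
The apsides satisfy r_p + r_a = 2a, so the periapsis radius is 2a − r_a = 3.761×10⁶ m = 3761.2 km.
Periapsis altitude = 3761.2 − 3390 = 371.16 km.

periapsis altitude ≈ 371.2 km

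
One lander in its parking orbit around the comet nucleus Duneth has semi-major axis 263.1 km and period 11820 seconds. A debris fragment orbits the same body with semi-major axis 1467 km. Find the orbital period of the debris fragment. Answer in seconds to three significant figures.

Kepler's third law: T² ∝ a³, so T₂ = T₁ (a₂/a₁)^(3/2).
a₂/a₁ = 5.576, (a₂/a₁)^(3/2) = 13.17.
T₂ = 11820 × 13.17 = 1.556×10⁵ seconds.

T₂ ≈ 1.56×10⁵ seconds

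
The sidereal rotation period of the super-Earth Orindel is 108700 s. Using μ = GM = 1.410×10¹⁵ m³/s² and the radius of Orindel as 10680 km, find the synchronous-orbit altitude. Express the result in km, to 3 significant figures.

h_sync ≈ 64300 km

A synchronous orbit has period T, so by Kepler's third law a = (μT²/4π²)^(1/3).
μT²/4π² = 1.410×10¹⁵ × (1.087×10⁵)² / 39.48 = 4.220×10²³ m³.
a = 7.501×10⁷ m = 75008 km.
Altitude h = a − R = 75008 − 10680 = 64328 km.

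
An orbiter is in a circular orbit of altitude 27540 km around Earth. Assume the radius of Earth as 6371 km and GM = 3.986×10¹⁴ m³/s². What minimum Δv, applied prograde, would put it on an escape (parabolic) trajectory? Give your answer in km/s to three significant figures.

Δv ≈ 1.42 km/s

r = 6371 + 27540 = 33911 km = 3.3911×10⁷ m.
Circular speed v_c = √(μ/r) = 3428 m/s.
Escape speed v_esc = √(2μ/r) = √2 × v_c = 4849 m/s.
Δv = v_esc − v_c = 1420 m/s = 1.420 km/s.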